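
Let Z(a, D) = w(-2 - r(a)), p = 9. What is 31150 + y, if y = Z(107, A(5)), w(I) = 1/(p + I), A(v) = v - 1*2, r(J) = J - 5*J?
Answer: 13550251/435 ≈ 31150.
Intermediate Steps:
r(J) = -4*J
A(v) = -2 + v (A(v) = v - 2 = -2 + v)
w(I) = 1/(9 + I)
Z(a, D) = 1/(7 + 4*a) (Z(a, D) = 1/(9 + (-2 - (-4)*a)) = 1/(9 + (-2 + 4*a)) = 1/(7 + 4*a))
y = 1/435 (y = 1/(7 + 4*107) = 1/(7 + 428) = 1/435 ≈ 0.0022989)
31150 + y = 31150 + 1/435 = 13550251/435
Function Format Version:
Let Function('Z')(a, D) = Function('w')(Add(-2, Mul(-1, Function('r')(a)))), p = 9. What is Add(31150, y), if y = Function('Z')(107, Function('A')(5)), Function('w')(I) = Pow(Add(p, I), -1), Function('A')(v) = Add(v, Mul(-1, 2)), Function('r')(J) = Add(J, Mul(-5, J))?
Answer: Rational(13550251, 435) ≈ 31150.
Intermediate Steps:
Function('r')(J) = Mul(-4, J)
Function('A')(v) = Add(-2, v) (Function('A')(v) = Add(v, -2) = Add(-2, v))
Function('w')(I) = Pow(Add(9, I), -1)
Function('Z')(a, D) = Pow(Add(7, Mul(4, a)), -1) (Function('Z')(a, D) = Pow(Add(9, Add(-2, Mul(-1, Mul(-4, a)))), -1) = Pow(Add(9, Add(-2, Mul(4, a))), -1) = Pow(Add(7, Mul(4, a)), -1))
y = Rational(1, 435) (y = Pow(Add(7, Mul(4, 107)), -1) = Pow(Add(7, 428), -1) = Pow(435, -1) = Rational(1, 435) ≈ 0.0022989)
Add(31150, y) = Add(31150, Rational(1, 435)) = Rational(13550251, 435)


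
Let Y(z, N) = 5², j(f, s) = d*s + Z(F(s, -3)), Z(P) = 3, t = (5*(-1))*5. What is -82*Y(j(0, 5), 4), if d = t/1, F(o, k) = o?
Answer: -2050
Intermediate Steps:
t = -25 (t = -5*5 = -25)
d = -25 (d = -25/1 = -25*1 = -25)
j(f, s) = 3 - 25*s (j(f, s) = -25*s + 3 = 3 - 25*s)
Y(z, N) = 25
-82*Y(j(0, 5), 4) = -82*25 = -2050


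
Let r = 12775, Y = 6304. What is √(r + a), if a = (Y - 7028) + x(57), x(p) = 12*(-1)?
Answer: √12039 ≈ 109.72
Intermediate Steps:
x(p) = -12
a = -736 (a = (6304 - 7028) - 12 = -724 - 12 = -736)
√(r + a) = √(12775 - 736) = √12039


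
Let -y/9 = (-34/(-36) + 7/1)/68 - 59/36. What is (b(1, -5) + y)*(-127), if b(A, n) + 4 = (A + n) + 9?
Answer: -253873/136 ≈ -1866.7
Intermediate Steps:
y = 1863/136 (y = -9*((-34/(-36) + 7/1)/68 - 59/36) = -9*((-34*(-1/36) + 7*1)*(1/68) - 59*1/36) = -9*((17/18 + 7)*(1/68) - 59/36) = -9*((143/18)*(1/68) - 59/36) = -9*(143/1224 - 59/36) = -9*(-207/136) = 1863/136 ≈ 13.699)
b(A, n) = 5 + A + n (b(A, n) = -4 + ((A + n) + 9) = -4 + (9 + A + n) = 5 + A + n)
(b(1, -5) + y)*(-127) = ((5 + 1 - 5) + 1863/136)*(-127) = (1 + 1863/136)*(-127) = (1999/136)*(-127) = -253873/136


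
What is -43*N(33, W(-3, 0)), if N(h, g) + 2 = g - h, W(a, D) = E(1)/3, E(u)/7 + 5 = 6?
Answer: 4214/3 ≈ 1404.7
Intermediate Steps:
E(u) = 7 (E(u) = -35 + 7*6 = -35 + 42 = 7)
W(a, D) = 7/3
N(h, g) = -2 + g - h (N(h, g) = -2 + (g - h) = -2 + g - h)
-43*N(33, W(-3, 0)) = -43*(-2 + 7/3 - 1*33) = -43*(-2 + 7/3 - 33) = -43*(-98/3) = 4214/3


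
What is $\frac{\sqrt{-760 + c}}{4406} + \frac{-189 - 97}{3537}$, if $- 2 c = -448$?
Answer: $- \frac{286}{3537} + \frac{i \sqrt{134}}{2203} \approx -0.08086 + 0.0052546 i$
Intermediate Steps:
$c = 224$ ($c = \left(- \frac{1}{2}\right) \left(-448\right) = 224$)
$\frac{\sqrt{-760 + c}}{4406} + \frac{-189 - 97}{3537} = \frac{\sqrt{-760 + 224}}{4406} + \frac{-189 - 97}{3537} = \sqrt{-536} \cdot \frac{1}{4406} + \left(-189 - 97\right) \frac{1}{3537} = 2 i \sqrt{134} \cdot \frac{1}{4406} - \frac{286}{3537} = \frac{i \sqrt{134}}{2203} - \frac{286}{3537} = - \frac{286}{3537} + \frac{i \sqrt{134}}{2203}$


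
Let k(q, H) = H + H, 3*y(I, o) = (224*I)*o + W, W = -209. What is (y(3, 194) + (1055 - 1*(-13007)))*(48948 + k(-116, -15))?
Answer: 2810257570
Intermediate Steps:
y(I, o) = -209/3 + 224*I*o/3 (y(I, o) = ((224*I)*o - 209)/3 = (224*I*o - 209)/3 = (-209 + 224*I*o)/3 = -209/3 + 224*I*o/3)
k(q, H) = 2*H
(y(3, 194) + (1055 - 1*(-13007)))*(48948 + k(-116, -15)) = ((-209/3 + (224/3)*3*194) + (1055 - 1*(-13007)))*(48948 + 2*(-15)) = ((-209/3 + 43456) + (1055 + 13007))*(48948 - 30) = (130159/3 + 14062)*48918 = (172345/3)*48918 = 2810257570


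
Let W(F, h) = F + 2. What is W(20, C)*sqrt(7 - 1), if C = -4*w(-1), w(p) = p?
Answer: 22*sqrt(6) ≈ 53.889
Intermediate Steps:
C = 4 (C = -4*(-1) = 4)
W(F, h) = 2 + F
W(20, C)*sqrt(7 - 1) = (2 + 20)*sqrt(7 - 1) = 22*sqrt(6)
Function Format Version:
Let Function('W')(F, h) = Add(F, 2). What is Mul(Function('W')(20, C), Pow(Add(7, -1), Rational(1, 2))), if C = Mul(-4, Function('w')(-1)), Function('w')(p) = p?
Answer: Mul(22, Pow(6, Rational(1, 2))) ≈ 53.889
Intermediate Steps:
C = 4 (C = Mul(-4, -1) = 4)
Function('W')(F, h) = Add(2, F)
Mul(Function('W')(20, C), Pow(Add(7, -1), Rational(1, 2))) = Mul(Add(2, 20), Pow(Add(7, -1), Rational(1, 2))) = Mul(22, Pow(6, Rational(1, 2)))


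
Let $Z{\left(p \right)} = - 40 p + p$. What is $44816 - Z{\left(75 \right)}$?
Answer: $47741$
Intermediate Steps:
$Z{\left(p \right)} = - 39 p$
$44816 - Z{\left(75 \right)} = 44816 - \left(-39\right) 75 = 44816 - -2925 = 44816 + 2925 = 47741$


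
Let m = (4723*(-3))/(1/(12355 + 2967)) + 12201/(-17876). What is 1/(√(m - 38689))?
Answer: -2*I*√17346535497309577/3881525060933 ≈ -6.7863e-5*I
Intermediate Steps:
m = -3880833456369/17876 (m = -14169/(1/15322) + 12201*(-1/17876) = -14169/1/15322 - 12201/17876 = -14169*15322 - 12201/17876 = -217097418 - 12201/17876 = -3880833456369/17876 ≈ -2.1710e+8)
1/(√(m - 38689)) = 1/(√(-3880833456369/17876 - 38689)) = 1/(√(-3881525060933/17876)) = 1/(I*√17346535497309577/8938) = -2*I*√17346535497309577/3881525060933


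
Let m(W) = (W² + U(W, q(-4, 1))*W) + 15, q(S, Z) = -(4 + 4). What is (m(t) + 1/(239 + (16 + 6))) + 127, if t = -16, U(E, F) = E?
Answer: 170695/261 ≈ 654.00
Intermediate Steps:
q(S, Z) = -8 (q(S, Z) = -1*8 = -8)
m(W) = 15 + 2*W² (m(W) = (W² + W*W) + 15 = (W² + W²) + 15 = 2*W² + 15 = 15 + 2*W²)
(m(t) + 1/(239 + (16 + 6))) + 127 = ((15 + 2*(-16)²) + 1/(239 + (16 + 6))) + 127 = ((15 + 2*256) + 1/(239 + 22)) + 127 = ((15 + 512) + 1/261) + 127 = (527 + 1/261) + 127 = 137548/261 + 127 = 170695/261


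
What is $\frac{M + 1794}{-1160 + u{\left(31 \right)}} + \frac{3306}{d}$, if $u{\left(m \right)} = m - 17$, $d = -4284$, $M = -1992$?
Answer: $- \frac{81679}{136374} \approx -0.59893$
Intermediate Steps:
$u{\left(m \right)} = -17 + m$ ($u{\left(m \right)} = m - 17 = -17 + m$)
$\frac{M + 1794}{-1160 + u{\left(31 \right)}} + \frac{3306}{d} = \frac{-1992 + 1794}{-1160 + \left(-17 + 31\right)} + \frac{3306}{-4284} = - \frac{198}{-1160 + 14} + 3306 \left(- \frac{1}{4284}\right) = - \frac{198}{-1146} - \frac{551}{714} = \left(-198\right) \left(- \frac{1}{1146}\right) - \frac{551}{714} = \frac{33}{191} - \frac{551}{714} = - \frac{81679}{136374}$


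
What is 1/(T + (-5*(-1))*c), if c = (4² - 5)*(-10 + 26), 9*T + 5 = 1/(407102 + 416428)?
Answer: 7411770/6518239951 ≈ 0.0011371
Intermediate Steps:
T = -4117649/7411770 (T = -5/9 + 1/(9*(407102 + 416428)) = -5/9 + (⅑)/823530 = -5/9 + (⅑)*(1/823530) = -5/9 + 1/7411770 = -4117649/7411770 ≈ -0.55556)
c = 176 (c = (16 - 5)*16 = 11*16 = 176)
1/(T + (-5*(-1))*c) = 1/(-4117649/7411770 - 5*(-1)*176) = 1/(-4117649/7411770 + 5*176) = 1/(-4117649/7411770 + 880) = 1/(6518239951/7411770) = 7411770/6518239951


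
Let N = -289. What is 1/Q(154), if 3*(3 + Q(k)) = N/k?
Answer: -462/1675 ≈ -0.27582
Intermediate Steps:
Q(k) = -3 - 289/(3*k) (Q(k) = -3 + (-289/k)/3 = -3 - 289/(3*k))
1/Q(154) = 1/(-3 - 289/3/154) = 1/(-3 - 289/3*1/154) = 1/(-3 - 289/462) = 1/(-1675/462) = -462/1675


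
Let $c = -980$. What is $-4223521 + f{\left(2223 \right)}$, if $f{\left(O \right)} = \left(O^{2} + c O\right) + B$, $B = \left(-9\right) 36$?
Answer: $-1460656$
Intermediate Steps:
$B = -324$
$f{\left(O \right)} = -324 + O^{2} - 980 O$ ($f{\left(O \right)} = \left(O^{2} - 980 O\right) - 324 = -324 + O^{2} - 980 O$)
$-4223521 + f{\left(2223 \right)} = -4223521 - \left(2178864 - 4941729\right) = -4223521 - -2762865 = -4223521 + 2762865 = -1460656$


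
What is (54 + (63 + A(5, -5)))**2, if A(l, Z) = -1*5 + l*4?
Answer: 17424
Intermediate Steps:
A(l, Z) = -5 + 4*l
(54 + (63 + A(5, -5)))**2 = (54 + (63 + (-5 + 4*5)))**2 = (54 + (63 + (-5 + 20)))**2 = (54 + (63 + 15))**2 = (54 + 78)**2 = 132**2 = 17424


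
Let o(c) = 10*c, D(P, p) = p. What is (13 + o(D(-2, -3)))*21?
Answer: -357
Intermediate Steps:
(13 + o(D(-2, -3)))*21 = (13 + 10*(-3))*21 = (13 - 30)*21 = -17*21 = -357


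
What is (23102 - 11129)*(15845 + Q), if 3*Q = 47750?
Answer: 380282435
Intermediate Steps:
Q = 47750/3 (Q = (⅓)*47750 = 47750/3 ≈ 15917.)
(23102 - 11129)*(15845 + Q) = (23102 - 11129)*(15845 + 47750/3) = 11973*(95285/3) = 380282435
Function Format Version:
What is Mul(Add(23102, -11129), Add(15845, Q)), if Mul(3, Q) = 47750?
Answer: 380282435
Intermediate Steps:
Q = Rational(47750, 3) (Q = Mul(Rational(1, 3), 47750) = Rational(47750, 3) ≈ 15917.)
Mul(Add(23102, -11129), Add(15845, Q)) = Mul(Add(23102, -11129), Add(15845, Rational(47750, 3))) = Mul(11973, Rational(95285, 3)) = 380282435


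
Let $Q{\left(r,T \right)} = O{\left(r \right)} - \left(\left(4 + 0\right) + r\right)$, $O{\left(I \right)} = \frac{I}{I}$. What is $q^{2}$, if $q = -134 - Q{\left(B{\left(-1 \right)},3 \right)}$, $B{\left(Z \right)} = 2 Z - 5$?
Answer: $19044$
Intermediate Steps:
$O{\left(I \right)} = 1$
$B{\left(Z \right)} = -5 + 2 Z$
$Q{\left(r,T \right)} = -3 - r$ ($Q{\left(r,T \right)} = 1 - \left(\left(4 + 0\right) + r\right) = 1 - \left(4 + r\right) = -3 - r$)
$q = -138$ ($q = -134 - \left(-3 - \left(-5 + 2 \left(-1\right)\right)\right) = -134 - \left(-3 - \left(-5 - 2\right)\right) = -134 - \left(-3 - -7\right) = -134 - \left(-3 + 7\right) = -134 - 4 = -138$)
$q^{2} = \left(-138\right)^{2} = 19044$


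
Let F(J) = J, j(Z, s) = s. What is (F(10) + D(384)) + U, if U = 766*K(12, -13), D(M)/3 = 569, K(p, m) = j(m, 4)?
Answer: 4781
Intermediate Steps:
K(p, m) = 4
D(M) = 1707 (D(M) = 3*569 = 1707)
U = 3064 (U = 766*4 = 3064)
(F(10) + D(384)) + U = (10 + 1707) + 3064 = 1717 + 3064 = 4781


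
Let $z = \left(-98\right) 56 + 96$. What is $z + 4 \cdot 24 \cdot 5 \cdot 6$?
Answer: $-2512$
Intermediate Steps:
$z = -5392$ ($z = -5488 + 96 = -5392$)
$z + 4 \cdot 24 \cdot 5 \cdot 6 = -5392 + 4 \cdot 24 \cdot 5 \cdot 6 = -5392 + 96 \cdot 30 = -5392 + 2880 = -2512$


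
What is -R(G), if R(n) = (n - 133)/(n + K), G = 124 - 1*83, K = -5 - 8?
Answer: 23/7 ≈ 3.2857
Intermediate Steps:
K = -13
G = 41 (G = 124 - 83 = 41)
R(n) = (-133 + n)/(-13 + n) (R(n) = (n - 133)/(n - 13) = (-133 + n)/(-13 + n))
-R(G) = -(-133 + 41)/(-13 + 41) = -(-92)/28 = -1*(-23/7) = 23/7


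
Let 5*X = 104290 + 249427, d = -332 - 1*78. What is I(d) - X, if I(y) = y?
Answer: -355767/5 ≈ -71153.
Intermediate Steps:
d = -410 (d = -332 - 78 = -410)
X = 353717/5 (X = (104290 + 249427)/5 = (⅕)*353717 = 353717/5 ≈ 70743.)
I(d) - X = -410 - 1*353717/5 = -410 - 353717/5 = -355767/5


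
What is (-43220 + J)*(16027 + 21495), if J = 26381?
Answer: -631832958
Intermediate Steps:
(-43220 + J)*(16027 + 21495) = (-43220 + 26381)*(16027 + 21495) = -16839*37522 = -631832958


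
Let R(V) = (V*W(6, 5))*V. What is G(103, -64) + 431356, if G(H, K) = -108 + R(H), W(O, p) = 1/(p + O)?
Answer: 4754337/11 ≈ 4.3221e+5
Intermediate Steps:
W(O, p) = 1/(O + p)
R(V) = V²/11 (R(V) = (V/(6 + 5))*V = (V/11)*V = V²/11)
G(H, K) = -108 + H²/11
G(103, -64) + 431356 = (-108 + (1/11)*103²) + 431356 = (-108 + (1/11)*10609) + 431356 = (-108 + 10609/11) + 431356 = 9421/11 + 431356 = 4754337/11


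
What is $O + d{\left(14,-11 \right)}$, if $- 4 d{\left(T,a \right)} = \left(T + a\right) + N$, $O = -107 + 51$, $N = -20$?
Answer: $- \frac{207}{4} \approx -51.75$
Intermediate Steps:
$O = -56$
$d{\left(T,a \right)} = 5 - \frac{T}{4} - \frac{a}{4}$ ($d{\left(T,a \right)} = - \frac{\left(T + a\right) - 20}{4} = - \frac{-20 + T + a}{4} = 5 - \frac{T}{4} - \frac{a}{4}$)
$O + d{\left(14,-11 \right)} = -56 - - \frac{17}{4} = -56 + \left(5 - \frac{7}{2} + \frac{11}{4}\right) = -56 + \frac{17}{4} = - \frac{207}{4}$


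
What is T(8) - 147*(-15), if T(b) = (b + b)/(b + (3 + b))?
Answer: 41911/19 ≈ 2205.8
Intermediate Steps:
T(b) = 2*b/(3 + 2*b) (T(b) = (2*b)/(3 + 2*b) = 2*b/(3 + 2*b))
T(8) - 147*(-15) = 2*8/(3 + 2*8) - 147*(-15) = 2*8/(3 + 16) + 2205 = 2*8/19 + 2205 = 2*8*(1/19) + 2205 = 16/19 + 2205 = 41911/19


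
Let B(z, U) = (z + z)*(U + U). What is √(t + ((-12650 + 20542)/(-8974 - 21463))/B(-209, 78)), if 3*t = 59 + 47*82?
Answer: √2653925274154016538/45107634 ≈ 36.116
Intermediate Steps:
B(z, U) = 4*U*z (B(z, U) = (2*z)*(2*U) = 4*U*z)
t = 3913/3 (t = (59 + 47*82)/3 = (59 + 3854)/3 = (⅓)*3913 = 3913/3 ≈ 1304.3)
√(t + ((-12650 + 20542)/(-8974 - 21463))/B(-209, 78)) = √(3913/3 + ((-12650 + 20542)/(-8974 - 21463))/((4*78*(-209)))) = √(3913/3 + (7892/(-30437))/(-65208)) = √(3913/3 + (7892*(-1/30437))*(-1/65208)) = √(3913/3 - 7892/30437*(-1/65208)) = √(3913/3 + 1973/496183974) = √(647189298727/496183974) = √2653925274154016538/45107634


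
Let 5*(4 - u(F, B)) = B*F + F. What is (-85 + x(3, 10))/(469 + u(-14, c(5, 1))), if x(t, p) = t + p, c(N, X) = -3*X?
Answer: -120/779 ≈ -0.15404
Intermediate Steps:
x(t, p) = p + t
u(F, B) = 4 - F/5 - B*F/5 (u(F, B) = 4 - (B*F + F)/5 = 4 - (F + B*F)/5 = 4 + (-F/5 - B*F/5) = 4 - F/5 - B*F/5)
(-85 + x(3, 10))/(469 + u(-14, c(5, 1))) = (-85 + (10 + 3))/(469 + (4 - 1/5*(-14) - 1/5*(-3*1)*(-14))) = (-85 + 13)/(469 + (4 + 14/5 - 1/5*(-3)*(-14))) = -72/(469 + (4 + 14/5 - 42/5)) = -72/(469 - 8/5) = -72/2337/5 = -72*5/2337 = -120/779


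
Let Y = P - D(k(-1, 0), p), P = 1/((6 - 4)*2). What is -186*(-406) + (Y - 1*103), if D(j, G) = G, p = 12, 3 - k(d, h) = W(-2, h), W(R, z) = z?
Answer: 301605/4 ≈ 75401.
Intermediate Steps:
k(d, h) = 3 - h
P = 1/4 (P = 1/(2*2) = 1/4 ≈ 0.25000)
Y = -47/4 (Y = 1/4 - 1*12 = 1/4 - 12 = -47/4 ≈ -11.750)
-186*(-406) + (Y - 1*103) = -186*(-406) + (-47/4 - 1*103) = 75516 + (-47/4 - 103) = 75516 - 459/4 = 301605/4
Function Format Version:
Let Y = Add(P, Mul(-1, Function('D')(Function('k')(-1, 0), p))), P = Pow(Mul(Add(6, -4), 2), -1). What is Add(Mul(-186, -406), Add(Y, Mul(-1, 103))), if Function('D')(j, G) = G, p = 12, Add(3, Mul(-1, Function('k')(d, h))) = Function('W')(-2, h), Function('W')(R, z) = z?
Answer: Rational(301605, 4) ≈ 75401.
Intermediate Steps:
Function('k')(d, h) = Add(3, Mul(-1, h))
P = Rational(1, 4) (P = Pow(Mul(2, 2), -1) = Pow(4, -1) = Rational(1, 4) ≈ 0.25000)
Y = Rational(-47, 4) (Y = Add(Rational(1, 4), Mul(-1, 12)) = Add(Rational(1, 4), -12) = Rational(-47, 4) ≈ -11.750)
Add(Mul(-186, -406), Add(Y, Mul(-1, 103))) = Add(Mul(-186, -406), Add(Rational(-47, 4), Mul(-1, 103))) = Add(75516, Add(Rational(-47, 4), -103)) = Add(75516, Rational(-459, 4)) = Rational(301605, 4)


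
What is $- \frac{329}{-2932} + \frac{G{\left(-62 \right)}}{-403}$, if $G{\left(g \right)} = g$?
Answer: $\frac{10141}{38116} \approx 0.26606$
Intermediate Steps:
$- \frac{329}{-2932} + \frac{G{\left(-62 \right)}}{-403} = - \frac{329}{-2932} - \frac{62}{-403} = \left(-329\right) \left(- \frac{1}{2932}\right) - - \frac{2}{13} = \frac{329}{2932} + \frac{2}{13} = \frac{10141}{38116}$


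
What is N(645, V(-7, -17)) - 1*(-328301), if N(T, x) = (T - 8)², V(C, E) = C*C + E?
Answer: 734070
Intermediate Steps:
V(C, E) = E + C² (V(C, E) = C² + E = E + C²)
N(T, x) = (-8 + T)²
N(645, V(-7, -17)) - 1*(-328301) = (-8 + 645)² - 1*(-328301) = 637² + 328301 = 405769 + 328301 = 734070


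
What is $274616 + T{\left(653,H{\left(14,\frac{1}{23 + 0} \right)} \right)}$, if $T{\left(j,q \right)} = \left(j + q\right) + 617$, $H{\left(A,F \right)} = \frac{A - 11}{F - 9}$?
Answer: $\frac{56832447}{206} \approx 2.7589 \cdot 10^{5}$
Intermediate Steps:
$H{\left(A,F \right)} = \frac{-11 + A}{-9 + F}$
$T{\left(j,q \right)} = 617 + j + q$
$274616 + T{\left(653,H{\left(14,\frac{1}{23 + 0} \right)} \right)} = 274616 + \left(617 + 653 + \frac{-11 + 14}{-9 + \frac{1}{23 + 0}}\right) = 274616 + \left(617 + 653 + \frac{1}{-9 + \frac{1}{23}} \cdot 3\right) = 274616 + \left(617 + 653 + \frac{1}{- \frac{206}{23}} \cdot 3\right) = 274616 + \left(617 + 653 - \frac{69}{206}\right) = 274616 + \frac{261551}{206} = \frac{56832447}{206}$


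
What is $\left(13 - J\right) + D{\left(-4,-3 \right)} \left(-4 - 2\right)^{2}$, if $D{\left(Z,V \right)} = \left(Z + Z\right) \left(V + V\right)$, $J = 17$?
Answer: $1724$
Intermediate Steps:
$D{\left(Z,V \right)} = 4 V Z$ ($D{\left(Z,V \right)} = 2 Z 2 V = 4 V Z$)
$\left(13 - J\right) + D{\left(-4,-3 \right)} \left(-4 - 2\right)^{2} = \left(13 - 17\right) + 4 \left(-3\right) \left(-4\right) \left(-4 - 2\right)^{2} = \left(13 - 17\right) + 48 \left(-6\right)^{2} = -4 + 48 \cdot 36 = -4 + 1728 = 1724$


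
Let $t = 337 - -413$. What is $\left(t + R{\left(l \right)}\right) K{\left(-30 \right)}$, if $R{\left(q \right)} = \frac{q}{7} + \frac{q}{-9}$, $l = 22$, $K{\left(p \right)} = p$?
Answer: $- \frac{472940}{21} \approx -22521.0$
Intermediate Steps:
$t = 750$ ($t = 337 + 413 = 750$)
$R{\left(q \right)} = \frac{2 q}{63}$ ($R{\left(q \right)} = q \frac{1}{7} + q \left(- \frac{1}{9}\right) = \frac{q}{7} - \frac{q}{9} = \frac{2 q}{63}$)
$\left(t + R{\left(l \right)}\right) K{\left(-30 \right)} = \left(750 + \frac{2}{63} \cdot 22\right) \left(-30\right) = \left(750 + \frac{44}{63}\right) \left(-30\right) = \frac{47294}{63} \left(-30\right) = - \frac{472940}{21}$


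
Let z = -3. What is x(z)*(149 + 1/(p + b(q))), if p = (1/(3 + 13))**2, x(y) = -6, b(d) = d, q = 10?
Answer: -2291070/2561 ≈ -894.60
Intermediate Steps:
p = 1/256 (p = (1/16)**2 = 1/256 ≈ 0.0039063)
x(z)*(149 + 1/(p + b(q))) = -6*(149 + 1/(1/256 + 10)) = -6*(149 + 1/(2561/256)) = -6*(149 + 256/2561) = -6*381845/2561 = -2291070/2561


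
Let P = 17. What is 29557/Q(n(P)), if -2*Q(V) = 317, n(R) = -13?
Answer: -59114/317 ≈ -186.48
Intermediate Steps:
Q(V) = -317/2 (Q(V) = -½*317 = -317/2)
29557/Q(n(P)) = 29557/(-317/2) = 29557*(-2/317) = -59114/317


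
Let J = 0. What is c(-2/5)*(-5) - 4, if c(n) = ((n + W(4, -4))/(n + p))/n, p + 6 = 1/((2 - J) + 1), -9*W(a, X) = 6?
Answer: -164/91 ≈ -1.8022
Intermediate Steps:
W(a, X) = -⅔ (W(a, X) = -⅑*6 = -⅔)
p = -17/3 (p = -6 + 1/((2 - 1*0) + 1) = -6 + 1/((2 + 0) + 1) = -6 + 1/(2 + 1) = -6 + 1/3 = -6 + ⅓ = -17/3 ≈ -5.6667)
c(n) = (-⅔ + n)/(n*(-17/3 + n)) (c(n) = ((n - ⅔)/(n - 17/3))/n = ((-⅔ + n)/(-17/3 + n))/n = (-⅔ + n)/(n*(-17/3 + n)))
c(-2/5)*(-5) - 4 = ((-2 + 3*(-2/5))/(((-2/5))*(-17 + 3*(-2/5))))*(-5) - 4 = ((-2 + 3*(-2*⅕))/(((-2*⅕))*(-17 + 3*(-2*⅕))))*(-5) - 4 = ((-2 + 3*(-⅖))/((-⅖)*(-17 + 3*(-⅖))))*(-5) - 4 = -5*(-2 - 6/5)/(2*(-17 - 6/5))*(-5) - 4 = -5/2*(-16/5)/(-91/5)*(-5) - 4 = -5/2*(-5/91)*(-16/5)*(-5) - 4 = -40/91*(-5) - 4 = 200/91 - 4 = -164/91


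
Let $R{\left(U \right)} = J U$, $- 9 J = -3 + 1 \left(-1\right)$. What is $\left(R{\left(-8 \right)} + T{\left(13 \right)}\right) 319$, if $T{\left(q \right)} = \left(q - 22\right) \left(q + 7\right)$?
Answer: $- \frac{526988}{9} \approx -58554.0$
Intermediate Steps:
$J = \frac{4}{9}$ ($J = - \frac{-3 + 1 \left(-1\right)}{9} = - \frac{-3 - 1}{9} = \left(- \frac{1}{9}\right) \left(-4\right) = \frac{4}{9} \approx 0.44444$)
$T{\left(q \right)} = \left(-22 + q\right) \left(7 + q\right)$
$R{\left(U \right)} = \frac{4 U}{9}$
$\left(R{\left(-8 \right)} + T{\left(13 \right)}\right) 319 = \left(\frac{4}{9} \left(-8\right) - \left(349 - 169\right)\right) 319 = \left(- \frac{32}{9} - 180\right) 319 = \left(- \frac{1652}{9}\right) 319 = - \frac{526988}{9}$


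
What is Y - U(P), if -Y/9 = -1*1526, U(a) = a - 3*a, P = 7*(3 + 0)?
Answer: 13776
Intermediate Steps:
P = 21 (P = 7*3 = 21)
U(a) = -2*a
Y = 13734 (Y = -(-9)*1526 = -9*(-1526) = 13734)
Y - U(P) = 13734 - (-2)*21 = 13734 - 1*(-42) = 13734 + 42 = 13776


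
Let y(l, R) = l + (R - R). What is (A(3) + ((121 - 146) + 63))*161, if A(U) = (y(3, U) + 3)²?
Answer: 11914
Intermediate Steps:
y(l, R) = l (y(l, R) = l + 0 = l)
A(U) = 36 (A(U) = (3 + 3)² = 6² = 36)
(A(3) + ((121 - 146) + 63))*161 = (36 + ((121 - 146) + 63))*161 = (36 + (-25 + 63))*161 = (36 + 38)*161 = 74*161 = 11914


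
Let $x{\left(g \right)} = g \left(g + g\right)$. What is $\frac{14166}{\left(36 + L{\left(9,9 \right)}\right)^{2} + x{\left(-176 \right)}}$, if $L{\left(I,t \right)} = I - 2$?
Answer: $\frac{1574}{7089} \approx 0.22203$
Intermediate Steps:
$L{\left(I,t \right)} = -2 + I$
$x{\left(g \right)} = 2 g^{2}$ ($x{\left(g \right)} = g 2 g = 2 g^{2}$)
$\frac{14166}{\left(36 + L{\left(9,9 \right)}\right)^{2} + x{\left(-176 \right)}} = \frac{14166}{\left(36 + \left(-2 + 9\right)\right)^{2} + 2 \left(-176\right)^{2}} = \frac{14166}{\left(36 + 7\right)^{2} + 2 \cdot 30976} = \frac{14166}{43^{2} + 61952} = \frac{14166}{1849 + 61952} = \frac{14166}{63801} = 14166 \cdot \frac{1}{63801} = \frac{1574}{7089}$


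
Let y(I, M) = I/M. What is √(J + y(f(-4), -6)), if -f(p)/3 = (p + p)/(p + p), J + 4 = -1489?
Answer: I*√5970/2 ≈ 38.633*I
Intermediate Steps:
J = -1493 (J = -4 - 1489 = -1493)
f(p) = -3 (f(p) = -3*(p + p)/(p + p) = -3*2*p/(2*p) = -3*2*p*1/(2*p) = -3*1 = -3)
√(J + y(f(-4), -6)) = √(-1493 - 3/(-6)) = √(-1493 - 3*(-⅙)) = √(-1493 + ½) = √(-2985/2) = I*√5970/2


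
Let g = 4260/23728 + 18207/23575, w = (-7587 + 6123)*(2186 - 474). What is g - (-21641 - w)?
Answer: -347481235185001/139846900 ≈ -2.4847e+6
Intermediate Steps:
w = -2506368 (w = -1464*1712 = -2506368)
g = 133111299/139846900 (g = 4260*(1/23728) + 18207*(1/23575) = 1065/5932 + 18207/23575 = 133111299/139846900 ≈ 0.95184)
g - (-21641 - w) = 133111299/139846900 - (-21641 - 1*(-2506368)) = 133111299/139846900 - (-21641 + 2506368) = 133111299/139846900 - 1*2484727 = 133111299/139846900 - 2484727 = -347481235185001/139846900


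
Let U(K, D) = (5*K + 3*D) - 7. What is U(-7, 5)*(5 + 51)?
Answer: -1512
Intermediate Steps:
U(K, D) = -7 + 3*D + 5*K (U(K, D) = (3*D + 5*K) - 7 = -7 + 3*D + 5*K)
U(-7, 5)*(5 + 51) = (-7 + 3*5 + 5*(-7))*(5 + 51) = (-7 + 15 - 35)*56 = -27*56 = -1512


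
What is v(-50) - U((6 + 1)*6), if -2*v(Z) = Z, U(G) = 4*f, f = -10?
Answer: 65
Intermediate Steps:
U(G) = -40 (U(G) = 4*(-10) = -40)
v(Z) = -Z/2
v(-50) - U((6 + 1)*6) = -1/2*(-50) - 1*(-40) = 25 + 40 = 65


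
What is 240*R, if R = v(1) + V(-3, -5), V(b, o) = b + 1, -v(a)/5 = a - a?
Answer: -480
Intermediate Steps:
v(a) = 0 (v(a) = -5*(a - a) = -5*0 = 0)
V(b, o) = 1 + b
R = -2 (R = 0 + (1 - 3) = 0 - 2 = -2)
240*R = 240*(-2) = -480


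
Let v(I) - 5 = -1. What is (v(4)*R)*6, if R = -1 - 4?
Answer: -120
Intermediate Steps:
R = -5
v(I) = 4 (v(I) = 5 - 1 = 4)
(v(4)*R)*6 = (4*(-5))*6 = -20*6 = -120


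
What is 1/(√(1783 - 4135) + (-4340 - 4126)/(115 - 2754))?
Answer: 3723629/2741959358 - 48750247*I*√3/4112939037 ≈ 0.001358 - 0.02053*I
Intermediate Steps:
1/(√(1783 - 4135) + (-4340 - 4126)/(115 - 2754)) = 1/(√(-2352) - 8466/(-2639)) = 1/(28*I*√3 - 8466*(-1/2639)) = 1/(28*I*√3 + 8466/2639) = 1/(8466/2639 + 28*I*√3)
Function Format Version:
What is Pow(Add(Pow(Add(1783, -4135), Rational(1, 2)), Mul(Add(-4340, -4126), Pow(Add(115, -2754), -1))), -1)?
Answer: Add(Rational(3723629, 2741959358), Mul(Rational(-48750247, 4112939037), I, Pow(3, Rational(1, 2)))) ≈ Add(0.0013580, Mul(-0.020530, I))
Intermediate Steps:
Pow(Add(Pow(Add(1783, -4135), Rational(1, 2)), Mul(Add(-4340, -4126), Pow(Add(115, -2754), -1))), -1) = Pow(Add(Pow(-2352, Rational(1, 2)), Mul(-8466, Pow(-2639, -1))), -1) = Pow(Add(Mul(28, I, Pow(3, Rational(1, 2))), Mul(-8466, Rational(-1, 2639))), -1) = Pow(Add(Mul(28, I, Pow(3, Rational(1, 2))), Rational(8466, 2639)), -1) = Pow(Add(Rational(8466, 2639), Mul(28, I, Pow(3, Rational(1, 2)))), -1)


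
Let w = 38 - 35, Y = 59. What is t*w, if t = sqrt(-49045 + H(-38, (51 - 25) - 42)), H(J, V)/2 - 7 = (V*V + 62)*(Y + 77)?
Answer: 3*sqrt(37465) ≈ 580.68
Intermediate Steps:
w = 3
H(J, V) = 16878 + 272*V**2 (H(J, V) = 14 + 2*((V*V + 62)*(59 + 77)) = 14 + 2*((V**2 + 62)*136) = 14 + 2*((62 + V**2)*136) = 14 + 2*(8432 + 136*V**2) = 14 + (16864 + 272*V**2) = 16878 + 272*V**2)
t = sqrt(37465) (t = sqrt(-49045 + (16878 + 272*((51 - 25) - 42)**2)) = sqrt(-49045 + (16878 + 272*(26 - 42)**2)) = sqrt(-49045 + (16878 + 272*(-16)**2)) = sqrt(-49045 + (16878 + 272*256)) = sqrt(-49045 + (16878 + 69632)) = sqrt(-49045 + 86510) = sqrt(37465) ≈ 193.56)
t*w = sqrt(37465)*3 = 3*sqrt(37465)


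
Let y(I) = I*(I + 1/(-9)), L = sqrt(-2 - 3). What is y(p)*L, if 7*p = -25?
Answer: 5800*I*sqrt(5)/441 ≈ 29.409*I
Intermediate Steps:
p = -25/7 (p = (1/7)*(-25) = -25/7 ≈ -3.5714)
L = I*sqrt(5) (L = sqrt(-5) = I*sqrt(5) ≈ 2.2361*I)
y(I) = I*(-1/9 + I) (y(I) = I*(I - 1/9) = I*(-1/9 + I))
y(p)*L = (-25*(-1/9 - 25/7)/7)*(I*sqrt(5)) = (-25/7*(-232/63))*(I*sqrt(5)) = 5800*(I*sqrt(5))/441 = 5800*I*sqrt(5)/441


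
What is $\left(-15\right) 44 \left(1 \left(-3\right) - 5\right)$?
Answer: $5280$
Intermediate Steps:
$\left(-15\right) 44 \left(1 \left(-3\right) - 5\right) = - 660 \left(-3 - 5\right) = \left(-660\right) \left(-8\right) = 5280$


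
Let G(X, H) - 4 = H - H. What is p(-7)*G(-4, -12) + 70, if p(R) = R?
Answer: 42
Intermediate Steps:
G(X, H) = 4 (G(X, H) = 4 + (H - H) = 4 + 0 = 4)
p(-7)*G(-4, -12) + 70 = -7*4 + 70 = -28 + 70 = 42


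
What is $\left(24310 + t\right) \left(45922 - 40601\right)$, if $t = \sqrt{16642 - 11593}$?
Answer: $129353510 + 15963 \sqrt{561} \approx 1.2973 \cdot 10^{8}$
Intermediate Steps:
$t = 3 \sqrt{561}$ ($t = \sqrt{5049} = 3 \sqrt{561} \approx 71.056$)
$\left(24310 + t\right) \left(45922 - 40601\right) = \left(24310 + 3 \sqrt{561}\right) \left(45922 - 40601\right) = \left(24310 + 3 \sqrt{561}\right) 5321 = 129353510 + 15963 \sqrt{561}$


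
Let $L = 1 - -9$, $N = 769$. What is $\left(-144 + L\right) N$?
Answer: $-103046$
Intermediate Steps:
$L = 10$ ($L = 1 + 9 = 10$)
$\left(-144 + L\right) N = \left(-144 + 10\right) 769 = \left(-134\right) 769 = -103046$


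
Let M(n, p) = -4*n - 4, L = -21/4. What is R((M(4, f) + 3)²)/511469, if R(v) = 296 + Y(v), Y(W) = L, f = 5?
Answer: 1163/2045876 ≈ 0.00056846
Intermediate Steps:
L = -21/4 (L = -21*¼ = -21/4 ≈ -5.2500)
M(n, p) = -4 - 4*n
Y(W) = -21/4
R(v) = 1163/4 (R(v) = 296 - 21/4 = 1163/4)
R((M(4, f) + 3)²)/511469 = (1163/4)/511469 = (1163/4)*(1/511469) = 1163/2045876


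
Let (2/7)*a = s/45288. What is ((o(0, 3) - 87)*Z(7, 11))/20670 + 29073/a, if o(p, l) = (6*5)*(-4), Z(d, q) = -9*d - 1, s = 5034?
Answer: 1511975265144/20232485 ≈ 74730.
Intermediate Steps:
Z(d, q) = -1 - 9*d
o(p, l) = -120 (o(p, l) = 30*(-4) = -120)
a = 5873/15096 (a = 7*(5034/45288)/2 = 7*(5034*(1/45288))/2 = (7/2)*(839/7548) = 5873/15096 ≈ 0.38904)
((o(0, 3) - 87)*Z(7, 11))/20670 + 29073/a = ((-120 - 87)*(-1 - 9*7))/20670 + 29073/(5873/15096) = -207*(-1 - 63)*(1/20670) + 29073*(15096/5873) = -207*(-64)*(1/20670) + 438886008/5873 = 13248*(1/20670) + 438886008/5873 = 2208/3445 + 438886008/5873 = 1511975265144/20232485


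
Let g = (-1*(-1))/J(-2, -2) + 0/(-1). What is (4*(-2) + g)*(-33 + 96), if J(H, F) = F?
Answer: -1071/2 ≈ -535.50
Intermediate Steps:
g = -1/2 (g = -1*(-1)/(-2) + 0/(-1) = 1*(-1/2) + 0*(-1) = -1/2 + 0 = -1/2 ≈ -0.50000)
(4*(-2) + g)*(-33 + 96) = (4*(-2) - 1/2)*(-33 + 96) = (-8 - 1/2)*63 = -17/2*63 = -1071/2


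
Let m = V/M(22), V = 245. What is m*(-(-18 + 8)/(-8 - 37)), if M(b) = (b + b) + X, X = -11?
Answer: -490/297 ≈ -1.6498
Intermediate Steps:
M(b) = -11 + 2*b (M(b) = (b + b) - 11 = 2*b - 11 = -11 + 2*b)
m = 245/33 (m = 245/(-11 + 2*22) = 245/(-11 + 44) = 245/33 ≈ 7.4242)
m*(-(-18 + 8)/(-8 - 37)) = 245*(-(-18 + 8)/(-8 - 37))/33 = 245*(-(-10)/(-45))/33 = 245*(-(-10)*(-1)/45)/33 = 245*(-1*2/9)/33 = (245/33)*(-2/9) = -490/297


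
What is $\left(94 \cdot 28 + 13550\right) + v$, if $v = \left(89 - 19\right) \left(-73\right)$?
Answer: $11072$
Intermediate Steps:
$v = -5110$ ($v = 70 \left(-73\right) = -5110$)
$\left(94 \cdot 28 + 13550\right) + v = \left(94 \cdot 28 + 13550\right) - 5110 = \left(2632 + 13550\right) - 5110 = 16182 - 5110 = 11072$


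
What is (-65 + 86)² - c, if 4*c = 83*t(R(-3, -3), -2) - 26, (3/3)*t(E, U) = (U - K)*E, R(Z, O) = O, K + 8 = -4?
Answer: 1070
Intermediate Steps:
K = -12 (K = -8 - 4 = -12)
t(E, U) = E*(12 + U) (t(E, U) = (U - 1*(-12))*E = (U + 12)*E = (12 + U)*E = E*(12 + U))
c = -629 (c = (83*(-3*(12 - 2)) - 26)/4 = (83*(-3*10) - 26)/4 = (83*(-30) - 26)/4 = (-2490 - 26)/4 = (¼)*(-2516) = -629)
(-65 + 86)² - c = (-65 + 86)² - 1*(-629) = 21² + 629 = 441 + 629 = 1070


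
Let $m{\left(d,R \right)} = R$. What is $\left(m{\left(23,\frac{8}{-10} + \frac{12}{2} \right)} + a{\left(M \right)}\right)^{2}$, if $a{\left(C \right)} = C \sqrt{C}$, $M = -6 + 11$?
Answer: $\frac{3801}{25} + 52 \sqrt{5} \approx 268.32$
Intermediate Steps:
$M = 5$
$a{\left(C \right)} = C^{\frac{3}{2}}$
$\left(m{\left(23,\frac{8}{-10} + \frac{12}{2} \right)} + a{\left(M \right)}\right)^{2} = \left(\left(\frac{8}{-10} + \frac{12}{2}\right) + 5^{\frac{3}{2}}\right)^{2} = \left(\left(8 \left(- \frac{1}{10}\right) + 12 \cdot \frac{1}{2}\right) + 5 \sqrt{5}\right)^{2} = \left(\left(- \frac{4}{5} + 6\right) + 5 \sqrt{5}\right)^{2} = \left(\frac{26}{5} + 5 \sqrt{5}\right)^{2}$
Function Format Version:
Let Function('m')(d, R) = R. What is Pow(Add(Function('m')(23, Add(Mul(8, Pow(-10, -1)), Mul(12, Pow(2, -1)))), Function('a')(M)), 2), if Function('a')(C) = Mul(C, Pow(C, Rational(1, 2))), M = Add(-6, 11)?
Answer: Add(Rational(3801, 25), Mul(52, Pow(5, Rational(1, 2)))) ≈ 268.32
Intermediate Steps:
M = 5
Function('a')(C) = Pow(C, Rational(3, 2))
Pow(Add(Function('m')(23, Add(Mul(8, Pow(-10, -1)), Mul(12, Pow(2, -1)))), Function('a')(M)), 2) = Pow(Add(Add(Mul(8, Pow(-10, -1)), Mul(12, Pow(2, -1))), Pow(5, Rational(3, 2))), 2) = Pow(Add(Add(Mul(8, Rational(-1, 10)), Mul(12, Rational(1, 2))), Mul(5, Pow(5, Rational(1, 2)))), 2) = Pow(Add(Add(Rational(-4, 5), 6), Mul(5, Pow(5, Rational(1, 2)))), 2) = Pow(Add(Rational(26, 5), Mul(5, Pow(5, Rational(1, 2)))), 2)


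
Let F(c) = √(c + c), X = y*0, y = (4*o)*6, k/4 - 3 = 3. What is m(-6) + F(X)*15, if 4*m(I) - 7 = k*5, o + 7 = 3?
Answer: 127/4 ≈ 31.750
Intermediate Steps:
k = 24 (k = 12 + 4*3 = 12 + 12 = 24)
o = -4 (o = -7 + 3 = -4)
m(I) = 127/4 (m(I) = 7/4 + (24*5)/4 = 7/4 + (¼)*120 = 7/4 + 30 = 127/4)
y = -96 (y = (4*(-4))*6 = -16*6 = -96)
X = 0 (X = -96*0 = 0)
F(c) = √2*√c (F(c) = √(2*c) = √2*√c)
m(-6) + F(X)*15 = 127/4 + (√2*√0)*15 = 127/4 + (√2*0)*15 = 127/4 + 0*15 = 127/4 + 0 = 127/4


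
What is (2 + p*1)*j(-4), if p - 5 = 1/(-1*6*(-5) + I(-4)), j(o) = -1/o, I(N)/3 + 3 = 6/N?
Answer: 233/132 ≈ 1.7652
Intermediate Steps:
I(N) = -9 + 18/N (I(N) = -9 + 3*(6/N) = -9 + 18/N)
p = 167/33 (p = 5 + 1/(-1*6*(-5) + (-9 + 18/(-4))) = 5 + 1/(-6*(-5) + (-9 + 18*(-1/4))) = 5 + 1/(30 + (-9 - 9/2)) = 5 + 1/(30 - 27/2) = 5 + 1/(33/2) = 5 + 2/33 = 167/33 ≈ 5.0606)
(2 + p*1)*j(-4) = (2 + (167/33)*1)*(-1/(-4)) = (2 + 167/33)*(-1*(-1/4)) = (233/33)*(1/4) = 233/132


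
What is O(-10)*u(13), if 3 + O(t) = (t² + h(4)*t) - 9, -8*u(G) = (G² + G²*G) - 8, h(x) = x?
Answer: -14148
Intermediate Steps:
u(G) = 1 - G²/8 - G³/8 (u(G) = -((G² + G²*G) - 8)/8 = -((G² + G³) - 8)/8 = -(-8 + G² + G³)/8 = 1 - G²/8 - G³/8)
O(t) = -12 + t² + 4*t (O(t) = -3 + ((t² + 4*t) - 9) = -3 + (-9 + t² + 4*t) = -12 + t² + 4*t)
O(-10)*u(13) = (-12 + (-10)² + 4*(-10))*(1 - ⅛*13² - ⅛*13³) = (-12 + 100 - 40)*(1 - ⅛*169 - ⅛*2197) = 48*(1 - 169/8 - 2197/8) = 48*(-1179/4) = -14148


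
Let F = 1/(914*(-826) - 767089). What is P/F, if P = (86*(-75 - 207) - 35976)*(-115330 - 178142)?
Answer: -26902639306827648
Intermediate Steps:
P = 17675231616 (P = (86*(-282) - 35976)*(-293472) = (-24252 - 35976)*(-293472) = -60228*(-293472) = 17675231616)
F = -1/1522053 (F = 1/(-754964 - 767089) = 1/(-1522053) = -1/1522053 ≈ -6.5701e-7)
P/F = 17675231616/(-1/1522053) = 17675231616*(-1522053) = -26902639306827648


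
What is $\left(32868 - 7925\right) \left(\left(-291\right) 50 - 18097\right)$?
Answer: $-814314121$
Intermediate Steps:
$\left(32868 - 7925\right) \left(\left(-291\right) 50 - 18097\right) = 24943 \left(-14550 - 18097\right) = 24943 \left(-32647\right) = -814314121$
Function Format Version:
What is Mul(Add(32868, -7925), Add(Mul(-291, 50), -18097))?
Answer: -814314121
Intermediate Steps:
Mul(Add(32868, -7925), Add(Mul(-291, 50), -18097)) = Mul(24943, Add(-14550, -18097)) = Mul(24943, -32647) = -814314121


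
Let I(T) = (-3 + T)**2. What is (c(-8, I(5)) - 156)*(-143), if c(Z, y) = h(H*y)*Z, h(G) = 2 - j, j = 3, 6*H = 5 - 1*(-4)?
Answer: 21164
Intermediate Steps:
H = 3/2 (H = (5 - 1*(-4))/6 = (5 + 4)/6 = (1/6)*9 = 3/2 ≈ 1.5000)
h(G) = -1 (h(G) = 2 - 1*3 = 2 - 3 = -1)
c(Z, y) = -Z
(c(-8, I(5)) - 156)*(-143) = (-1*(-8) - 156)*(-143) = (8 - 156)*(-143) = -148*(-143) = 21164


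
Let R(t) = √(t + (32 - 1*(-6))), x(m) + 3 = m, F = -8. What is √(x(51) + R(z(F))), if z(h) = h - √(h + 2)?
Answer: √(48 + √(30 - I*√6)) ≈ 7.3131 - 0.01528*I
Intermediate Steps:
x(m) = -3 + m
z(h) = h - √(2 + h)
R(t) = √(38 + t) (R(t) = √(t + (32 + 6)) = √(t + 38) = √(38 + t))
√(x(51) + R(z(F))) = √((-3 + 51) + √(38 + (-8 - √(2 - 8)))) = √(48 + √(38 + (-8 - √(-6)))) = √(48 + √(38 + (-8 - I*√6))) = √(48 + √(30 - I*√6))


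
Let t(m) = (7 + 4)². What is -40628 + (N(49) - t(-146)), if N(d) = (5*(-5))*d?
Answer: -41974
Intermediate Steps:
N(d) = -25*d
t(m) = 121 (t(m) = 11² = 121)
-40628 + (N(49) - t(-146)) = -40628 + (-25*49 - 1*121) = -40628 + (-1225 - 121) = -40628 - 1346 = -41974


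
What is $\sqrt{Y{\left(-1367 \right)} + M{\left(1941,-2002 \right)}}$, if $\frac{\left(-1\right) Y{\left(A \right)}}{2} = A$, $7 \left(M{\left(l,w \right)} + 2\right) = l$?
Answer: $\frac{\sqrt{147455}}{7} \approx 54.857$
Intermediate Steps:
$M{\left(l,w \right)} = -2 + \frac{l}{7}$
$Y{\left(A \right)} = - 2 A$
$\sqrt{Y{\left(-1367 \right)} + M{\left(1941,-2002 \right)}} = \sqrt{\left(-2\right) \left(-1367\right) + \left(-2 + \frac{1}{7} \cdot 1941\right)} = \sqrt{2734 + \left(-2 + \frac{1941}{7}\right)} = \sqrt{2734 + \frac{1927}{7}} = \sqrt{\frac{21065}{7}} = \frac{\sqrt{147455}}{7}$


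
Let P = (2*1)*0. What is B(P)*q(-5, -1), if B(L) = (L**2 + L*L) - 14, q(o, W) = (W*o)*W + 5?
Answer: 0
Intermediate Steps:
P = 0 (P = 2*0 = 0)
q(o, W) = 5 + o*W**2 (q(o, W) = o*W**2 + 5 = 5 + o*W**2)
B(L) = -14 + 2*L**2 (B(L) = (L**2 + L**2) - 14 = 2*L**2 - 14 = -14 + 2*L**2)
B(P)*q(-5, -1) = (-14 + 2*0**2)*(5 - 5*(-1)**2) = (-14 + 2*0)*(5 - 5*1) = (-14 + 0)*(5 - 5) = -14*0 = 0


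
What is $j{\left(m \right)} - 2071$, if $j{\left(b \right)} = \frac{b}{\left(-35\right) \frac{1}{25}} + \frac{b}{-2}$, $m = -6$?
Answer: $- \frac{14446}{7} \approx -2063.7$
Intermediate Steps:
$j{\left(b \right)} = - \frac{17 b}{14}$ ($j{\left(b \right)} = \frac{b}{\left(-35\right) \frac{1}{25}} + b \left(- \frac{1}{2}\right) = \frac{b}{- \frac{7}{5}} - \frac{b}{2} = b \left(- \frac{5}{7}\right) - \frac{b}{2} = - \frac{5 b}{7} - \frac{b}{2} = - \frac{17 b}{14}$)
$j{\left(m \right)} - 2071 = \left(- \frac{17}{14}\right) \left(-6\right) - 2071 = \frac{51}{7} - 2071 = - \frac{14446}{7}$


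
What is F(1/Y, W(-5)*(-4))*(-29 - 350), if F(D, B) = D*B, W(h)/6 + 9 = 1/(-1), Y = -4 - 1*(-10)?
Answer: -15160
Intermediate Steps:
Y = 6 (Y = -4 + 10 = 6)
W(h) = -60 (W(h) = -54 + 6/(-1) = -54 + 6*(-1) = -54 - 6 = -60)
F(D, B) = B*D
F(1/Y, W(-5)*(-4))*(-29 - 350) = (-60*(-4)/6)*(-29 - 350) = (240*(⅙))*(-379) = 40*(-379) = -15160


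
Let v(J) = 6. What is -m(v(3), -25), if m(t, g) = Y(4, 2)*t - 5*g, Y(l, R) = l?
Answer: -149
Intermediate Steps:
m(t, g) = -5*g + 4*t (m(t, g) = 4*t - 5*g = -5*g + 4*t)
-m(v(3), -25) = -(-5*(-25) + 4*6) = -(125 + 24) = -1*149 = -149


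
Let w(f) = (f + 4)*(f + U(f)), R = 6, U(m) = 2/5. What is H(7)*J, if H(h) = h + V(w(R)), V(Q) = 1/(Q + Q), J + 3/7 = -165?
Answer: -519363/448 ≈ -1159.3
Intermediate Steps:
U(m) = 2/5 (U(m) = 2*(1/5) = 2/5)
J = -1158/7 (J = -3/7 - 165 = -1158/7 ≈ -165.43)
w(f) = (4 + f)*(2/5 + f) (w(f) = (f + 4)*(f + 2/5) = (4 + f)*(2/5 + f))
V(Q) = 1/(2*Q)
H(h) = 1/128 + h (H(h) = h + 1/(2*(8/5 + 6**2 + (22/5)*6)) = h + 1/(2*(8/5 + 36 + 132/5)) = h + (1/2)/64 = h + (1/2)*(1/64) = h + 1/128 = 1/128 + h)
H(7)*J = (1/128 + 7)*(-1158/7) = (897/128)*(-1158/7) = -519363/448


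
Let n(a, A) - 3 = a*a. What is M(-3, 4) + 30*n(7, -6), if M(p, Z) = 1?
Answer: 1561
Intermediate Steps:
n(a, A) = 3 + a² (n(a, A) = 3 + a*a = 3 + a²)
M(-3, 4) + 30*n(7, -6) = 1 + 30*(3 + 7²) = 1 + 30*(3 + 49) = 1 + 30*52 = 1 + 1560 = 1561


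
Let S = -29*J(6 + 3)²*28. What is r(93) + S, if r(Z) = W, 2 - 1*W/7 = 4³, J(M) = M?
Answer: -66206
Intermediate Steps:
W = -434 (W = 14 - 7*4³ = 14 - 7*64 = 14 - 448 = -434)
r(Z) = -434
S = -65772 (S = -29*(6 + 3)²*28 = -29*9²*28 = -29*81*28 = -2349*28 = -65772)
r(93) + S = -434 - 65772 = -66206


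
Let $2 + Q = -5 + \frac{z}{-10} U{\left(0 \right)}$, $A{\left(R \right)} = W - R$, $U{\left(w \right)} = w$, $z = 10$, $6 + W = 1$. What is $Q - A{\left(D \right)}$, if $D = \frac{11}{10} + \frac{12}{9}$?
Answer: $\frac{13}{30} \approx 0.43333$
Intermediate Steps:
$W = -5$ ($W = -6 + 1 = -5$)
$D = \frac{73}{30}$ ($D = 11 \cdot \frac{1}{10} + 12 \cdot \frac{1}{9} = \frac{11}{10} + \frac{4}{3} = \frac{73}{30} \approx 2.4333$)
$A{\left(R \right)} = -5 - R$
$Q = -7$ ($Q = -2 - \left(5 - \frac{10}{-10} \cdot 0\right) = -2 - \left(5 - 10 \left(- \frac{1}{10}\right) 0\right) = -2 - 5 = -7$)
$Q - A{\left(D \right)} = -7 - \left(-5 - \frac{73}{30}\right) = -7 - - \frac{223}{30} = -7 + \frac{223}{30} = \frac{13}{30}$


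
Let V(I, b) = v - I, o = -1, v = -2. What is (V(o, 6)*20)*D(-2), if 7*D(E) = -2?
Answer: 40/7 ≈ 5.7143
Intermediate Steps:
V(I, b) = -2 - I
D(E) = -2/7 (D(E) = (⅐)*(-2) = -2/7)
(V(o, 6)*20)*D(-2) = ((-2 - 1*(-1))*20)*(-2/7) = ((-2 + 1)*20)*(-2/7) = -1*20*(-2/7) = -20*(-2/7) = 40/7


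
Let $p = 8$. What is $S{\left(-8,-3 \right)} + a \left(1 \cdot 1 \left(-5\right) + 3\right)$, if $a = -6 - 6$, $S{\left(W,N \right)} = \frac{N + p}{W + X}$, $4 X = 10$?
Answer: $\frac{254}{11} \approx 23.091$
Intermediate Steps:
$X = \frac{5}{2}$ ($X = \frac{1}{4} \cdot 10 = \frac{5}{2} \approx 2.5$)
$S{\left(W,N \right)} = \frac{8 + N}{\frac{5}{2} + W}$ ($S{\left(W,N \right)} = \frac{N + 8}{W + \frac{5}{2}} = \frac{8 + N}{\frac{5}{2} + W}$)
$a = -12$ ($a = -6 - 6 = -12$)
$S{\left(-8,-3 \right)} + a \left(1 \cdot 1 \left(-5\right) + 3\right) = \frac{2 \left(8 - 3\right)}{5 + 2 \left(-8\right)} - 12 \left(1 \cdot 1 \left(-5\right) + 3\right) = 2 \frac{1}{5 - 16} \cdot 5 - 12 \left(1 \left(-5\right) + 3\right) = 2 \frac{1}{-11} \cdot 5 - 12 \left(-5 + 3\right) = 2 \left(- \frac{1}{11}\right) 5 - -24 = - \frac{10}{11} + 24 = \frac{254}{11}$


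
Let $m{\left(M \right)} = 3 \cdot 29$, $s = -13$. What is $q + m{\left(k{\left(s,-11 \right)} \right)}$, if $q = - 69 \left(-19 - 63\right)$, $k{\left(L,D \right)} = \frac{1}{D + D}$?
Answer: $5745$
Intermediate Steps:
$k{\left(L,D \right)} = \frac{1}{2 D}$
$q = 5658$ ($q = \left(-69\right) \left(-82\right) = 5658$)
$m{\left(M \right)} = 87$
$q + m{\left(k{\left(s,-11 \right)} \right)} = 5658 + 87 = 5745$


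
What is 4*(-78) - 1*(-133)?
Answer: -179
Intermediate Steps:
4*(-78) - 1*(-133) = -312 + 133 = -179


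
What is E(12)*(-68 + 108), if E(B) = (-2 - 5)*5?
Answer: -1400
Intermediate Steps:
E(B) = -35 (E(B) = -7*5 = -35)
E(12)*(-68 + 108) = -35*(-68 + 108) = -35*40 = -1400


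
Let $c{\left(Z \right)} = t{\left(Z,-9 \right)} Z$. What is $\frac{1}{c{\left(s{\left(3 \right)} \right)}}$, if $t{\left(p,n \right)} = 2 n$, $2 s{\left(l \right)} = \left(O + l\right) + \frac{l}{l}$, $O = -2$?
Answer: $- \frac{1}{18} \approx -0.055556$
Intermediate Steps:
$s{\left(l \right)} = - \frac{1}{2} + \frac{l}{2}$ ($s{\left(l \right)} = \frac{\left(-2 + l\right) + \frac{l}{l}}{2} = \frac{\left(-2 + l\right) + 1}{2} = \frac{-1 + l}{2} = - \frac{1}{2} + \frac{l}{2}$)
$c{\left(Z \right)} = - 18 Z$ ($c{\left(Z \right)} = 2 \left(-9\right) Z = - 18 Z$)
$\frac{1}{c{\left(s{\left(3 \right)} \right)}} = \frac{1}{\left(-18\right) \left(- \frac{1}{2} + \frac{1}{2} \cdot 3\right)} = \frac{1}{\left(-18\right) \left(- \frac{1}{2} + \frac{3}{2}\right)} = \frac{1}{\left(-18\right) 1} = \frac{1}{-18} = - \frac{1}{18}$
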